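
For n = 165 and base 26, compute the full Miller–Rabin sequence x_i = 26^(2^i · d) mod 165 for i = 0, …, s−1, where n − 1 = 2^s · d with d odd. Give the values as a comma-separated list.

26, 16

n − 1 = 164 = 2^2 · 41, so s = 2 and d = 41.
x_0 = 26^41 mod 165 = 26.
x_1 = 26^2 mod 165 = 16.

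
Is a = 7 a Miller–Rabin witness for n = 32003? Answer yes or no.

n − 1 = 32002 = 2^1 · 16001, so s = 1 and d = 16001.
x_0 = 7^16001 mod 32003 = 1.
x_0 = 1, so 7 is not a witness.

no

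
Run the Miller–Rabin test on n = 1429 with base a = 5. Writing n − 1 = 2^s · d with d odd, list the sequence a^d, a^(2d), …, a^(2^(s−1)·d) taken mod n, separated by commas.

n − 1 = 1428 = 2^2 · 357, so s = 2 and d = 357.
x_0 = 5^357 mod 1429 = 1.
x_1 = 1^2 mod 1429 = 1.

1, 1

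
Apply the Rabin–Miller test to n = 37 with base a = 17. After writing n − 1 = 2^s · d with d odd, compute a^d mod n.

6

n − 1 = 36 = 2^2 · 9, so s = 2 and d = 9.
17^9 mod 37 = 6.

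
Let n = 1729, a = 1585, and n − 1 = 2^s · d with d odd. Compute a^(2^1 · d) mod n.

1

n − 1 = 1728 = 2^6 · 27, so s = 6 and d = 27.
x_0 = 1585^27 mod 1729 = 1728.
x_1 = 1728^2 mod 1729 = 1.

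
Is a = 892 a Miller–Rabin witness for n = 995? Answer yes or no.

yes

n − 1 = 994 = 2^1 · 497, so s = 1 and d = 497.
x_0 = 892^497 mod 995 = 137.
x_0 ∉ {1, 994} and s = 1, so 892 is a Miller–Rabin witness and 995 is composite.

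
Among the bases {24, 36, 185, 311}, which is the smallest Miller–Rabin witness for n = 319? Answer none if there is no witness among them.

n − 1 = 318 = 2^1 · 159, so s = 1 and d = 159.
Base 24: x_0 = 24^159 mod 319 = 94. x_0 ∉ {1, 318} and s = 1, so 24 is a Miller–Rabin witness and 319 is composite.
Base 36: x_0 = 36^159 mod 319 = 103. x_0 ∉ {1, 318} and s = 1, so 36 is a Miller–Rabin witness and 319 is composite.
Base 185: x_0 = 185^159 mod 319 = 247. x_0 ∉ {1, 318} and s = 1, so 185 is a Miller–Rabin witness and 319 is composite.
Base 311: x_0 = 311^159 mod 319 = 114. x_0 ∉ {1, 318} and s = 1, so 311 is a Miller–Rabin witness and 319 is composite.
The smallest witness among the given bases is 24.

24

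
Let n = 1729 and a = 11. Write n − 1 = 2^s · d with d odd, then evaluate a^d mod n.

n − 1 = 1728 = 2^6 · 27, so s = 6 and d = 27.
11^27 mod 1729 = 1331.

1331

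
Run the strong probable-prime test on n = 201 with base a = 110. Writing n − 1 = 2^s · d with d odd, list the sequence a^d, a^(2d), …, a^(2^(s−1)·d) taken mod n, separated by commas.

n − 1 = 200 = 2^3 · 25, so s = 3 and d = 25.
x_0 = 110^25 mod 201 = 179.
x_1 = 179^2 mod 201 = 82.
x_2 = 82^2 mod 201 = 91.

179, 82, 91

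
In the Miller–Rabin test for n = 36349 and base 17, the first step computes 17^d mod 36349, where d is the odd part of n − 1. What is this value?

13002

n − 1 = 36348 = 2^2 · 9087, so s = 2 and d = 9087.
17^9087 mod 36349 = 13002.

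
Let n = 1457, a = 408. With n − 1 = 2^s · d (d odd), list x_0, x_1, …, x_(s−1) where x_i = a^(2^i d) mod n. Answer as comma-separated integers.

1059, 1048, 1183, 769

n − 1 = 1456 = 2^4 · 91, so s = 4 and d = 91.
x_0 = 408^91 mod 1457 = 1059.
x_1 = 1059^2 mod 1457 = 1048.
x_2 = 1048^2 mod 1457 = 1183.
x_3 = 1183^2 mod 1457 = 769.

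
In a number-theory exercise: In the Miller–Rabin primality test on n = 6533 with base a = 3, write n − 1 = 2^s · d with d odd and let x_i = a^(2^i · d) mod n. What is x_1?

3432

n − 1 = 6532 = 2^2 · 1633, so s = 2 and d = 1633.
x_0 = 3^1633 mod 6533 = 236.
x_1 = 236^2 mod 6533 = 3432.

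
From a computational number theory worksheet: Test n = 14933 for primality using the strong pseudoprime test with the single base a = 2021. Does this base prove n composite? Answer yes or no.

n − 1 = 14932 = 2^2 · 3733, so s = 2 and d = 3733.
x_0 = 2021^3733 mod 14933 = 13370.
x_0 is neither 1 nor 14932, so continue squaring.
x_1 = 13370^2 mod 14933 = 8890.
Reached i = s−1 = 1 without hitting −1: 2021 is a Miller–Rabin witness and 14933 is composite.

yes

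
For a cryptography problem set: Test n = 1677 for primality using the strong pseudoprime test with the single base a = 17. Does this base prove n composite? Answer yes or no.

n − 1 = 1676 = 2^2 · 419, so s = 2 and d = 419.
Repeated squaring mod 1677: 17^1 ≡ 17, 17^2 ≡ 289, 17^4 ≡ 1348, 17^8 ≡ 913, 17^16 ≡ 100, 17^32 ≡ 1615, 17^64 ≡ 490, 17^128 ≡ 289, 17^256 ≡ 1348.
419 = 256 + 128 + 32 + 2 + 1, so 17^419 ≡ 1348·289·1615·289·17 ≡ 296 (mod 1677).
x_0 = 17^419 mod 1677 = 296.
x_0 is neither 1 nor 1676, so continue squaring.
x_1 = 296^2 mod 1677 = 412.
Reached i = s−1 = 1 without hitting −1: 17 is a Miller–Rabin witness and 1677 is composite.

yes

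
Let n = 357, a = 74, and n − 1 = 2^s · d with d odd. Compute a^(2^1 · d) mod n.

172

n − 1 = 356 = 2^2 · 89, so s = 2 and d = 89.
x_0 = 74^89 mod 357 = 317.
x_1 = 317^2 mod 357 = 172.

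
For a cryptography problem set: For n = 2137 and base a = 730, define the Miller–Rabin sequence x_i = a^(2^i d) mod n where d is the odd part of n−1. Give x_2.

n − 1 = 2136 = 2^3 · 267, so s = 3 and d = 267.
x_0 = 730^267 mod 2137 = 1841.
x_1 = 1841^2 mod 2137 = 2136.
x_2 = 2136^2 mod 2137 = 1.

1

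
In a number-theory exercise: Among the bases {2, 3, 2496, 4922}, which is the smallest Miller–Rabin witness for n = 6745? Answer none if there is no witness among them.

n − 1 = 6744 = 2^3 · 843, so s = 3 and d = 843.
Base 2: x_0 = 2^843 mod 6745 = 4268. x_0 is neither 1 nor 6744, so continue squaring. x_1 = 4268^2 mod 6745 = 4324. x_2 = 4324^2 mod 6745 = 6581. Reached i = s−1 = 2 without hitting −1: 2 is a Miller–Rabin witness and 6745 is composite.
Base 3: x_0 = 3^843 mod 6745 = 4287. x_0 is neither 1 nor 6744, so continue squaring. x_1 = 4287^2 mod 6745 = 4989. x_2 = 4989^2 mod 6745 = 1071. Reached i = s−1 = 2 without hitting −1: 3 is a Miller–Rabin witness and 6745 is composite.
Base 2496: x_0 = 2496^843 mod 6745 = 1331. x_0 is neither 1 nor 6744, so continue squaring. x_1 = 1331^2 mod 6745 = 4371. x_2 = 4371^2 mod 6745 = 3801. Reached i = s−1 = 2 without hitting −1: 2496 is a Miller–Rabin witness and 6745 is composite.
Base 4922: x_0 = 4922^843 mod 6745 = 4428. x_0 is neither 1 nor 6744, so continue squaring. x_1 = 4428^2 mod 6745 = 6214. x_2 = 6214^2 mod 6745 = 5416. Reached i = s−1 = 2 without hitting −1: 4922 is a Miller–Rabin witness and 6745 is composite.
The smallest witness among the given bases is 2.

2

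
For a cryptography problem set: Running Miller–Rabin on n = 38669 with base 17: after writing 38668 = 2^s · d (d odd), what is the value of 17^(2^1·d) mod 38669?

n − 1 = 38668 = 2^2 · 9667, so s = 2 and d = 9667.
By repeated squaring, 17^9667 ≡ 29179 (mod 38669).
x_0 = 29179.
x_1 = 29179^2 mod 38669 = 38668.

38668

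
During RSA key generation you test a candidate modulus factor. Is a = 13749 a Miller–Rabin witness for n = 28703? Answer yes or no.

no

n − 1 = 28702 = 2^1 · 14351, so s = 1 and d = 14351.
By repeated squaring, 13749^14351 ≡ 1 (mod 28703).
x_0 = 13749^14351 mod 28703 = 1.
x_0 = 1, so 13749 is not a witness.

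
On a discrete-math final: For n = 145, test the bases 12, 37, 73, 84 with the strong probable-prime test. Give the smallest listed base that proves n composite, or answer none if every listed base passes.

n − 1 = 144 = 2^4 · 9, so s = 4 and d = 9.
Base 12: x_0 = 12^9 mod 145 = 12. x_0 is neither 1 nor 144, so continue squaring. x_1 = 12^2 mod 145 = 144. x_1 ≡ −1, so 12 is not a witness.
Base 37: x_0 = 37^9 mod 145 = 102. x_0 is neither 1 nor 144, so continue squaring. x_1 = 102^2 mod 145 = 109. x_2 = 109^2 mod 145 = 136. x_3 = 136^2 mod 145 = 81. Reached i = s−1 = 3 without hitting −1: 37 is a Miller–Rabin witness and 145 is composite.
Base 73: x_0 = 73^9 mod 145 = 113. x_0 is neither 1 nor 144, so continue squaring. x_1 = 113^2 mod 145 = 9. x_2 = 9^2 mod 145 = 81. x_3 = 81^2 mod 145 = 36. Reached i = s−1 = 3 without hitting −1: 73 is a Miller–Rabin witness and 145 is composite.
Base 84: x_0 = 84^9 mod 145 = 124. x_0 is neither 1 nor 144, so continue squaring. x_1 = 124^2 mod 145 = 6. x_2 = 6^2 mod 145 = 36. x_3 = 36^2 mod 145 = 136. Reached i = s−1 = 3 without hitting −1: 84 is a Miller–Rabin witness and 145 is composite.
The smallest witness among the given bases is 37.

37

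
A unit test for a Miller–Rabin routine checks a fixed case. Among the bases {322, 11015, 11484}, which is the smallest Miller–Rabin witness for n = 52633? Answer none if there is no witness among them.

322

n − 1 = 52632 = 2^3 · 6579, so s = 3 and d = 6579.
Base 322: x_0 = 322^6579 mod 52633 = 34300. x_0 is neither 1 nor 52632, so continue squaring. x_1 = 34300^2 mod 52633 = 37184. x_2 = 37184^2 mod 52633 = 33579. Reached i = s−1 = 2 without hitting −1: 322 is a Miller–Rabin witness and 52633 is composite.
Base 11015: x_0 = 11015^6579 mod 52633 = 41098. x_0 is neither 1 nor 52632, so continue squaring. x_1 = 41098^2 mod 52633 = 1. x_1 = 1 but x_0 ≠ ±1, a nontrivial square root of 1 — 11015 is a witness and 52633 is composite.
Base 11484: x_0 = 11484^6579 mod 52633 = 18642. x_0 is neither 1 nor 52632, so continue squaring. x_1 = 18642^2 mod 52633 = 41098. x_2 = 41098^2 mod 52633 = 1. x_2 = 1 but x_1 ≠ ±1, a nontrivial square root of 1 — 11484 is a witness and 52633 is composite.
The smallest witness among the given bases is 322.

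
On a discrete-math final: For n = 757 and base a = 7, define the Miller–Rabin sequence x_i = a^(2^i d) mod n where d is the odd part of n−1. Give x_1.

1

n − 1 = 756 = 2^2 · 189, so s = 2 and d = 189.
x_0 = 7^189 mod 757 = 1.
x_1 = 1^2 mod 757 = 1.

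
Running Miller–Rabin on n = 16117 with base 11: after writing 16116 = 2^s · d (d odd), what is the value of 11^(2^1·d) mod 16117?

n − 1 = 16116 = 2^2 · 4029, so s = 2 and d = 4029.
By repeated squaring, 11^4029 ≡ 16031 (mod 16117).
x_0 = 16031.
x_1 = 16031^2 mod 16117 = 7396.

7396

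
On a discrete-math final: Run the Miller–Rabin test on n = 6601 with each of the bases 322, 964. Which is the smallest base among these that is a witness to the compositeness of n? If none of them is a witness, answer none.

322

n − 1 = 6600 = 2^3 · 825, so s = 3 and d = 825.
Base 322: x_0 = 322^825 mod 6601 = 5152. x_0 is neither 1 nor 6600, so continue squaring. x_1 = 5152^2 mod 6601 = 483. x_2 = 483^2 mod 6601 = 2254. Reached i = s−1 = 2 without hitting −1: 322 is a Miller–Rabin witness and 6601 is composite.
Base 964: x_0 = 964^825 mod 6601 = 3863. x_0 is neither 1 nor 6600, so continue squaring. x_1 = 3863^2 mod 6601 = 4509. x_2 = 4509^2 mod 6601 = 1. x_2 = 1 but x_1 ≠ ±1, a nontrivial square root of 1 — 964 is a witness and 6601 is composite.
The smallest witness among the given bases is 322.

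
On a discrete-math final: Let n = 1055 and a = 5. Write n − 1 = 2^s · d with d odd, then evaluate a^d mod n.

25

n − 1 = 1054 = 2^1 · 527, so s = 1 and d = 527.
Repeated squaring mod 1055: 5^1 ≡ 5, 5^2 ≡ 25, 5^4 ≡ 625, 5^8 ≡ 275, 5^16 ≡ 720, 5^32 ≡ 395, 5^64 ≡ 940, 5^128 ≡ 565, 5^256 ≡ 615, 5^512 ≡ 535.
527 = 512 + 8 + 4 + 2 + 1, so 5^527 ≡ 535·275·625·25·5 ≡ 25 (mod 1055).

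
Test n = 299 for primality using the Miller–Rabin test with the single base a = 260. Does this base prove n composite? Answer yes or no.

yes

n − 1 = 298 = 2^1 · 149, so s = 1 and d = 149.
x_0 = 260^149 mod 299 = 65.
x_0 ∉ {1, 298} and s = 1, so 260 is a Miller–Rabin witness and 299 is composite.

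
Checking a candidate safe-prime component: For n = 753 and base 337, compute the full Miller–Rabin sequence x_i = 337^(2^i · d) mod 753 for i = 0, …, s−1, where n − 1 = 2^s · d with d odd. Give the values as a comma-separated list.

n − 1 = 752 = 2^4 · 47, so s = 4 and d = 47.
x_0 = 337^47 mod 753 = 115.
x_1 = 115^2 mod 753 = 424.
x_2 = 424^2 mod 753 = 562.
x_3 = 562^2 mod 753 = 337.

115, 424, 562, 337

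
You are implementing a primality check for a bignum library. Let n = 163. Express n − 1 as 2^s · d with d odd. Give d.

81

Halving: 162 → 81; 81 is odd.
So 162 = 2^1 · 81.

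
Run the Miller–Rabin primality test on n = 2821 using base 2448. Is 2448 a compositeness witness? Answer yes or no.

no

n − 1 = 2820 = 2^2 · 705, so s = 2 and d = 705.
By repeated squaring, 2448^705 ≡ 2820 (mod 2821).
x_0 = 2448^705 mod 2821 = 2820.
x_0 = 2820 ≡ −1, so 2448 is not a witness.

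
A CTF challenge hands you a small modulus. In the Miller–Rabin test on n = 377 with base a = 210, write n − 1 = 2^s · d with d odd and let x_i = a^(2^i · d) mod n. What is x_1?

140

n − 1 = 376 = 2^3 · 47, so s = 3 and d = 47.
Repeated squaring mod 377: 210^1 ≡ 210, 210^2 ≡ 368, 210^4 ≡ 81, 210^8 ≡ 152, 210^16 ≡ 107, 210^32 ≡ 139.
47 = 32 + 8 + 4 + 2 + 1, so 210^47 ≡ 139·152·81·368·210 ≡ 306 (mod 377).
x_0 = 306.
x_1 = 306^2 mod 377 = 140.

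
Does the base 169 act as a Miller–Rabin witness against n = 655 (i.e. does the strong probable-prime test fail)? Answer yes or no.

yes

n − 1 = 654 = 2^1 · 327, so s = 1 and d = 327.
Repeated squaring mod 655: 169^1 ≡ 169, 169^2 ≡ 396, 169^4 ≡ 271, 169^8 ≡ 81, 169^16 ≡ 11, 169^32 ≡ 121, 169^64 ≡ 231, 169^128 ≡ 306, 169^256 ≡ 626.
327 = 256 + 64 + 4 + 2 + 1, so 169^327 ≡ 626·231·271·396·169 ≡ 134 (mod 655).
x_0 = 169^327 mod 655 = 134.
x_0 ∉ {1, 654} and s = 1, so 169 is a Miller–Rabin witness and 655 is composite.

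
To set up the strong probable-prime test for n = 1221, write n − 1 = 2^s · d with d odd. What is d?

305

Halving: 1220 → 610 → 305; 305 is odd.
So 1220 = 2^2 · 305.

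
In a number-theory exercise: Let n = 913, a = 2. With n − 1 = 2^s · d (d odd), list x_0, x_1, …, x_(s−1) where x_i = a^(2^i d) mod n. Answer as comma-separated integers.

n − 1 = 912 = 2^4 · 57, so s = 4 and d = 57.
x_0 = 2^57 mod 913 = 117.
x_1 = 117^2 mod 913 = 907.
x_2 = 907^2 mod 913 = 36.
x_3 = 36^2 mod 913 = 383.

117, 907, 36, 383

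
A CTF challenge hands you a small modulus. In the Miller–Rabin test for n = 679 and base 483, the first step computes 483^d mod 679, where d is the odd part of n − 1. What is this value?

574

n − 1 = 678 = 2^1 · 339, so s = 1 and d = 339.
483^339 mod 679 = 574.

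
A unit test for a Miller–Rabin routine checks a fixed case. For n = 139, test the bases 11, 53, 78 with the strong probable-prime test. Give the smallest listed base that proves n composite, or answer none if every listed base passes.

none

n − 1 = 138 = 2^1 · 69, so s = 1 and d = 69.
Base 11: x_0 = 11^69 mod 139 = 1. x_0 = 1, so 11 is not a witness.
Base 53: x_0 = 53^69 mod 139 = 138. x_0 = 138 ≡ −1, so 53 is not a witness.
Base 78: x_0 = 78^69 mod 139 = 1. x_0 = 1, so 78 is not a witness.
No listed base is a witness for 139.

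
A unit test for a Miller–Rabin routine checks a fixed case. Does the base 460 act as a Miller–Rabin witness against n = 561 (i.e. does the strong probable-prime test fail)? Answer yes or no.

no

n − 1 = 560 = 2^4 · 35, so s = 4 and d = 35.
By repeated squaring, 460^35 ≡ 1 (mod 561).
x_0 = 460^35 mod 561 = 1.
x_0 = 1, so 460 is not a witness.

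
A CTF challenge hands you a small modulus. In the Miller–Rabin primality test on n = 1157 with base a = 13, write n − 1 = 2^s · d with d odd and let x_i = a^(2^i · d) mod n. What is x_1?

n − 1 = 1156 = 2^2 · 289, so s = 2 and d = 289.
By repeated squaring, 13^289 ≡ 507 (mod 1157).
x_0 = 507.
x_1 = 507^2 mod 1157 = 195.

195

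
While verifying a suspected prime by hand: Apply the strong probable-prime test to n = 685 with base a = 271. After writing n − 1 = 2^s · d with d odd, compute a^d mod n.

n − 1 = 684 = 2^2 · 171, so s = 2 and d = 171.
Repeated squaring mod 685: 271^1 ≡ 271, 271^2 ≡ 146, 271^4 ≡ 81, 271^8 ≡ 396, 271^16 ≡ 636, 271^32 ≡ 346, 271^64 ≡ 526, 271^128 ≡ 621.
171 = 128 + 32 + 8 + 2 + 1, so 271^171 ≡ 621·346·396·146·271 ≡ 111 (mod 685).

111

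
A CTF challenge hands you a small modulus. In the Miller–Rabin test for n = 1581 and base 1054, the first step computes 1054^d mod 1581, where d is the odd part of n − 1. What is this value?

1054

n − 1 = 1580 = 2^2 · 395, so s = 2 and d = 395.
By repeated squaring, 1054^395 ≡ 1054 (mod 1581).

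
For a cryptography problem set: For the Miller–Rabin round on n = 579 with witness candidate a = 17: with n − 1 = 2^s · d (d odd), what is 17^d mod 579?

n − 1 = 578 = 2^1 · 289, so s = 1 and d = 289.
17^289 mod 579 = 176.

176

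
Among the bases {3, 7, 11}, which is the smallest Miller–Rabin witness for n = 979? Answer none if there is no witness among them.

3

n − 1 = 978 = 2^1 · 489, so s = 1 and d = 489.
Base 3: x_0 = 3^489 mod 979 = 202. x_0 ∉ {1, 978} and s = 1, so 3 is a Miller–Rabin witness and 979 is composite.
Base 7: x_0 = 7^489 mod 979 = 459. x_0 ∉ {1, 978} and s = 1, so 7 is a Miller–Rabin witness and 979 is composite.
Base 11: x_0 = 11^489 mod 979 = 495. x_0 ∉ {1, 978} and s = 1, so 11 is a Miller–Rabin witness and 979 is composite.
The smallest witness among the given bases is 3.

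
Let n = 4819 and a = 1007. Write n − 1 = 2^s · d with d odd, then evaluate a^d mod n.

4481

n − 1 = 4818 = 2^1 · 2409, so s = 1 and d = 2409.
1007^2409 mod 4819 = 4481.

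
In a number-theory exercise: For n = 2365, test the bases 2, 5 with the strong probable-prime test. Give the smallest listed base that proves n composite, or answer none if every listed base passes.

2

n − 1 = 2364 = 2^2 · 591, so s = 2 and d = 591.
Base 2: x_0 = 2^591 mod 2365 = 2158. x_0 is neither 1 nor 2364, so continue squaring. x_1 = 2158^2 mod 2365 = 279. Reached i = s−1 = 1 without hitting −1: 2 is a Miller–Rabin witness and 2365 is composite.
Base 5: x_0 = 5^591 mod 2365 = 555. x_0 is neither 1 nor 2364, so continue squaring. x_1 = 555^2 mod 2365 = 575. Reached i = s−1 = 1 without hitting −1: 5 is a Miller–Rabin witness and 2365 is composite.
The smallest witness among the given bases is 2.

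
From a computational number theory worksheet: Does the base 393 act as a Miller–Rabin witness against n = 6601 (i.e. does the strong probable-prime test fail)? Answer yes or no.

n − 1 = 6600 = 2^3 · 825, so s = 3 and d = 825.
x_0 = 393^825 mod 6601 = 806.
x_0 is neither 1 nor 6600, so continue squaring.
x_1 = 806^2 mod 6601 = 2738.
x_2 = 2738^2 mod 6601 = 4509.
Reached i = s−1 = 2 without hitting −1: 393 is a Miller–Rabin witness and 6601 is composite.

yes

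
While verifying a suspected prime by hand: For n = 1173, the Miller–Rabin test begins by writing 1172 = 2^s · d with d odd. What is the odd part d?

Halving: 1172 → 586 → 293; 293 is odd.
So 1172 = 2^2 · 293.

293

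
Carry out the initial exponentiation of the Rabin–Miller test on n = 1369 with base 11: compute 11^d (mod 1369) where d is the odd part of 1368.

n − 1 = 1368 = 2^3 · 171, so s = 3 and d = 171.
Repeated squaring mod 1369: 11^1 ≡ 11, 11^2 ≡ 121, 11^4 ≡ 951, 11^8 ≡ 861, 11^16 ≡ 692, 11^32 ≡ 1083, 11^64 ≡ 1025, 11^128 ≡ 602.
171 = 128 + 32 + 8 + 2 + 1, so 11^171 ≡ 602·1083·861·121·11 ≡ 628 (mod 1369).

628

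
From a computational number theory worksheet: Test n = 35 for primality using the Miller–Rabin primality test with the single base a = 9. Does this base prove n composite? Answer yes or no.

n − 1 = 34 = 2^1 · 17, so s = 1 and d = 17.
Repeated squaring mod 35: 9^1 ≡ 9, 9^2 ≡ 11, 9^4 ≡ 16, 9^8 ≡ 11, 9^16 ≡ 16.
17 = 16 + 1, so 9^17 ≡ 16·9 ≡ 4 (mod 35).
x_0 = 9^17 mod 35 = 4.
x_0 ∉ {1, 34} and s = 1, so 9 is a Miller–Rabin witness and 35 is composite.

yes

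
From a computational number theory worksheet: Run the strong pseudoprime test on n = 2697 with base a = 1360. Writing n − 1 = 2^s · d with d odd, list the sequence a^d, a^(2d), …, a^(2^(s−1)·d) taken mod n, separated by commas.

1534, 1372, 2575

n − 1 = 2696 = 2^3 · 337, so s = 3 and d = 337.
x_0 = 1360^337 mod 2697 = 1534.
x_1 = 1534^2 mod 2697 = 1372.
x_2 = 1372^2 mod 2697 = 2575.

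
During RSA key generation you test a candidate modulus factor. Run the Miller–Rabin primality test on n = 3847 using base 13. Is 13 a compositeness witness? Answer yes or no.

n − 1 = 3846 = 2^1 · 1923, so s = 1 and d = 1923.
x_0 = 13^1923 mod 3847 = 1.
x_0 = 1, so 13 is not a witness.

no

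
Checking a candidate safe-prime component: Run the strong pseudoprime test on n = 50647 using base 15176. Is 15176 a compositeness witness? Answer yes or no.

n − 1 = 50646 = 2^1 · 25323, so s = 1 and d = 25323.
Repeated squaring mod 50647: 15176^1 ≡ 15176, 15176^2 ≡ 19067, 15176^4 ≡ 6323, 15176^8 ≡ 19846, 15176^16 ≡ 32644, 15176^32 ≡ 17856, 15176^64 ≡ 13871, 15176^128 ≡ 47335, 15176^256 ≡ 29592, 15176^512 ≡ 50481, 15176^1024 ≡ 27556, 15176^2048 ≡ 33312, 15176^4096 ≡ 13574, 15176^8192 ≡ 50337, 15176^16384 ≡ 45453.
25323 = 16384 + 8192 + 512 + 128 + 64 + 32 + 8 + 2 + 1, so 15176^25323 ≡ 45453·50337·50481·47335·13871·17856·19846·19067·15176 ≡ 1 (mod 50647).
x_0 = 15176^25323 mod 50647 = 1.
x_0 = 1, so 15176 is not a witness.

no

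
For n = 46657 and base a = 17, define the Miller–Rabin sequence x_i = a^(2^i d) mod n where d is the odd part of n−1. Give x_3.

n − 1 = 46656 = 2^6 · 729, so s = 6 and d = 729.
Repeated squaring mod 46657: 17^1 ≡ 17, 17^2 ≡ 289, 17^4 ≡ 36864, 17^8 ≡ 22714, 17^16 ≡ 39347, 17^32 ≡ 13835, 17^64 ≡ 20211, 17^128 ≡ 2486, 17^256 ≡ 21472, 17^512 ≡ 28967.
729 = 512 + 128 + 64 + 16 + 8 + 1, so 17^729 ≡ 28967·2486·20211·39347·22714·17 ≡ 31641 (mod 46657).
x_0 = 31641.
x_1 = 31641^2 mod 46657 = 33632.
x_2 = 33632^2 mod 46657 = 5773.
x_3 = 5773^2 mod 46657 = 14431.

14431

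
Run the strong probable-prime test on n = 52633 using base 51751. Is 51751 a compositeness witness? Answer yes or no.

n − 1 = 52632 = 2^3 · 6579, so s = 3 and d = 6579.
x_0 = 51751^6579 mod 52633 = 15449.
x_0 is neither 1 nor 52632, so continue squaring.
x_1 = 15449^2 mod 52633 = 33579.
x_2 = 33579^2 mod 52633 = 45115.
Reached i = s−1 = 2 without hitting −1: 51751 is a Miller–Rabin witness and 52633 is composite.

yes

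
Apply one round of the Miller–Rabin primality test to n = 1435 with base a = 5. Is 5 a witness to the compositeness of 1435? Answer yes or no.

yes

n − 1 = 1434 = 2^1 · 717, so s = 1 and d = 717.
x_0 = 5^717 mod 1435 = 1210.
x_0 ∉ {1, 1434} and s = 1, so 5 is a Miller–Rabin witness and 1435 is composite.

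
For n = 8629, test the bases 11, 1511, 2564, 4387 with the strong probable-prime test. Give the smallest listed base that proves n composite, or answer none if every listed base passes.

n − 1 = 8628 = 2^2 · 2157, so s = 2 and d = 2157.
Base 11: x_0 = 11^2157 mod 8629 = 1. x_0 = 1, so 11 is not a witness.
Base 1511: x_0 = 1511^2157 mod 8629 = 1. x_0 = 1, so 1511 is not a witness.
Base 2564: x_0 = 2564^2157 mod 8629 = 8628. x_0 = 8628 ≡ −1, so 2564 is not a witness.
Base 4387: x_0 = 4387^2157 mod 8629 = 4506. x_0 is neither 1 nor 8628, so continue squaring. x_1 = 4506^2 mod 8629 = 8628. x_1 ≡ −1, so 4387 is not a witness.
No listed base is a witness for 8629.

none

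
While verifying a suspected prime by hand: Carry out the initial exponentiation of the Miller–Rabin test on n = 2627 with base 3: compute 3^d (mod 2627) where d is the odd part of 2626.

n − 1 = 2626 = 2^1 · 1313, so s = 1 and d = 1313.
3^1313 mod 2627 = 469.

469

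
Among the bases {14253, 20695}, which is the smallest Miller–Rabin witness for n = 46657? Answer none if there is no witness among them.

n − 1 = 46656 = 2^6 · 729, so s = 6 and d = 729.
Base 14253: x_0 = 14253^729 mod 46657 = 41150. x_0 is neither 1 nor 46656, so continue squaring. x_1 = 41150^2 mod 46657 = 46656. x_1 ≡ −1, so 14253 is not a witness.
Base 20695: x_0 = 20695^729 mod 46657 = 24569. x_0 is neither 1 nor 46656, so continue squaring. x_1 = 24569^2 mod 46657 = 34152. x_2 = 34152^2 mod 46657 = 27418. x_3 = 27418^2 mod 46657 = 9140. x_4 = 9140^2 mod 46657 = 23570. x_5 = 23570^2 mod 46657 = 1. x_5 = 1 but x_4 ≠ ±1, a nontrivial square root of 1 — 20695 is a witness and 46657 is composite.
The smallest witness among the given bases is 20695.

20695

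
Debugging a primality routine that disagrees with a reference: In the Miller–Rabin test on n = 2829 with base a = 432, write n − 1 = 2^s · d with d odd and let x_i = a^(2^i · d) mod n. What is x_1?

2745

n − 1 = 2828 = 2^2 · 707, so s = 2 and d = 707.
x_0 = 432^707 mod 2829 = 2244.
x_1 = 2244^2 mod 2829 = 2745.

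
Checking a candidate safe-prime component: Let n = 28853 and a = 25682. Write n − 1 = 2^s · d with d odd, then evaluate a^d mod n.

n − 1 = 28852 = 2^2 · 7213, so s = 2 and d = 7213.
Repeated squaring mod 28853: 25682^1 ≡ 25682, 25682^2 ≡ 14397, 25682^4 ≡ 22510, 25682^8 ≡ 12567, 25682^16 ≡ 17020, 25682^32 ≡ 25133, 25682^64 ≡ 17813, 25682^128 ≡ 6528, 25682^256 ≡ 27756, 25682^512 ≡ 20436, 25682^1024 ≡ 11774, 25682^2048 ≡ 17264, 25682^4096 ≡ 23059.
7213 = 4096 + 2048 + 1024 + 32 + 8 + 4 + 1, so 25682^7213 ≡ 23059·17264·11774·25133·12567·22510·25682 ≡ 21412 (mod 28853).

21412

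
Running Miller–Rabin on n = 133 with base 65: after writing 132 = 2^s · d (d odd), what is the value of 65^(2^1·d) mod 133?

n − 1 = 132 = 2^2 · 33, so s = 2 and d = 33.
x_0 = 65^33 mod 133 = 113.
x_1 = 113^2 mod 133 = 1.

1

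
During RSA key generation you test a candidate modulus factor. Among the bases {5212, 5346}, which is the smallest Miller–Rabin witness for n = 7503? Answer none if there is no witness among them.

n − 1 = 7502 = 2^1 · 3751, so s = 1 and d = 3751.
Base 5212: x_0 = 5212^3751 mod 7503 = 3931. x_0 ∉ {1, 7502} and s = 1, so 5212 is a Miller–Rabin witness and 7503 is composite.
Base 5346: x_0 = 5346^3751 mod 7503 = 5346. x_0 ∉ {1, 7502} and s = 1, so 5346 is a Miller–Rabin witness and 7503 is composite.
The smallest witness among the given bases is 5212.

5212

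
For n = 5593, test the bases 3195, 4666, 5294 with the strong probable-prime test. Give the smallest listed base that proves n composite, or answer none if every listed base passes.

n − 1 = 5592 = 2^3 · 699, so s = 3 and d = 699.
Base 3195: x_0 = 3195^699 mod 5593 = 5592. x_0 = 5592 ≡ −1, so 3195 is not a witness.
Base 4666: x_0 = 4666^699 mod 5593 = 5510. x_0 is neither 1 nor 5592, so continue squaring. x_1 = 5510^2 mod 5593 = 1296. x_2 = 1296^2 mod 5593 = 1716. Reached i = s−1 = 2 without hitting −1: 4666 is a Miller–Rabin witness and 5593 is composite.
Base 5294: x_0 = 5294^699 mod 5593 = 1765. x_0 is neither 1 nor 5592, so continue squaring. x_1 = 1765^2 mod 5593 = 5517. x_2 = 5517^2 mod 5593 = 183. Reached i = s−1 = 2 without hitting −1: 5294 is a Miller–Rabin witness and 5593 is composite.
The smallest witness among the given bases is 4666.

4666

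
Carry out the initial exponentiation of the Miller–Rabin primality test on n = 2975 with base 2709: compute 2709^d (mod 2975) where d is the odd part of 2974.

819

n − 1 = 2974 = 2^1 · 1487, so s = 1 and d = 1487.
Repeated squaring mod 2975: 2709^1 ≡ 2709, 2709^2 ≡ 2331, 2709^4 ≡ 1211, 2709^8 ≡ 2821, 2709^16 ≡ 2891, 2709^32 ≡ 1106, 2709^64 ≡ 511, 2709^128 ≡ 2296, 2709^256 ≡ 2891, 2709^512 ≡ 1106, 2709^1024 ≡ 511.
1487 = 1024 + 256 + 128 + 64 + 8 + 4 + 2 + 1, so 2709^1487 ≡ 511·2891·2296·511·2821·1211·2331·2709 ≡ 819 (mod 2975).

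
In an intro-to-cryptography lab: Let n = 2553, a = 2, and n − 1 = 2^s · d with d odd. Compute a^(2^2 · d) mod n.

n − 1 = 2552 = 2^3 · 319, so s = 3 and d = 319.
x_0 = 2^319 mod 2553 = 392.
x_1 = 392^2 mod 2553 = 484.
x_2 = 484^2 mod 2553 = 1933.

1933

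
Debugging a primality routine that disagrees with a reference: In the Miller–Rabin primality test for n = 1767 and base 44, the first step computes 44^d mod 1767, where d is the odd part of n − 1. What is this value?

n − 1 = 1766 = 2^1 · 883, so s = 1 and d = 883.
44^883 mod 1767 = 1127.

1127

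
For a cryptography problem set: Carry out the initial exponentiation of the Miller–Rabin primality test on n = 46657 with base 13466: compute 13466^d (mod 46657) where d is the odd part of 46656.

45183

n − 1 = 46656 = 2^6 · 729, so s = 6 and d = 729.
Repeated squaring mod 46657: 13466^1 ≡ 13466, 13466^2 ≡ 24054, 13466^4 ≡ 1459, 13466^8 ≡ 29116, 13466^16 ≡ 30423, 13466^32 ≡ 24020, 13466^64 ≡ 46595, 13466^128 ≡ 3844, 13466^256 ≡ 32724, 13466^512 ≡ 35369.
729 = 512 + 128 + 64 + 16 + 8 + 1, so 13466^729 ≡ 35369·3844·46595·30423·29116·13466 ≡ 45183 (mod 46657).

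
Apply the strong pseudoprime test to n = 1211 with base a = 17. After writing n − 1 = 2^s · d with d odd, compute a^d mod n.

n − 1 = 1210 = 2^1 · 605, so s = 1 and d = 605.
Repeated squaring mod 1211: 17^1 ≡ 17, 17^2 ≡ 289, 17^4 ≡ 1173, 17^8 ≡ 233, 17^16 ≡ 1005, 17^32 ≡ 51, 17^64 ≡ 179, 17^128 ≡ 555, 17^256 ≡ 431, 17^512 ≡ 478.
605 = 512 + 64 + 16 + 8 + 4 + 1, so 17^605 ≡ 478·179·1005·233·1173·17 ≡ 796 (mod 1211).

796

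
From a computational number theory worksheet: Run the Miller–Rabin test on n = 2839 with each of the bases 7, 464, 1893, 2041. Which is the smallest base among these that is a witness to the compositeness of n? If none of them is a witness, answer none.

n − 1 = 2838 = 2^1 · 1419, so s = 1 and d = 1419.
Base 7: x_0 = 7^1419 mod 2839 = 796. x_0 ∉ {1, 2838} and s = 1, so 7 is a Miller–Rabin witness and 2839 is composite.
Base 464: x_0 = 464^1419 mod 2839 = 555. x_0 ∉ {1, 2838} and s = 1, so 464 is a Miller–Rabin witness and 2839 is composite.
Base 1893: x_0 = 1893^1419 mod 2839 = 2759. x_0 ∉ {1, 2838} and s = 1, so 1893 is a Miller–Rabin witness and 2839 is composite.
Base 2041: x_0 = 2041^1419 mod 2839 = 1616. x_0 ∉ {1, 2838} and s = 1, so 2041 is a Miller–Rabin witness and 2839 is composite.
The smallest witness among the given bases is 7.

7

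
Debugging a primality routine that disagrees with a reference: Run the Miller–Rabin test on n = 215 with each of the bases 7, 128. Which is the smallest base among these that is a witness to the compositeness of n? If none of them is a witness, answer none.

n − 1 = 214 = 2^1 · 107, so s = 1 and d = 107.
Base 7: x_0 = 7^107 mod 215 = 123. x_0 ∉ {1, 214} and s = 1, so 7 is a Miller–Rabin witness and 215 is composite.
Base 128: x_0 = 128^107 mod 215 = 42. x_0 ∉ {1, 214} and s = 1, so 128 is a Miller–Rabin witness and 215 is composite.
The smallest witness among the given bases is 7.

7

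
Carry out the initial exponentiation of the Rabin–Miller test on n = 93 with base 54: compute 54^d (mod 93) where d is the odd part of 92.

15

n − 1 = 92 = 2^2 · 23, so s = 2 and d = 23.
54^23 mod 93 = 15.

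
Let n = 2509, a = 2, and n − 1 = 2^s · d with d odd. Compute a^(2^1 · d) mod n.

64

n − 1 = 2508 = 2^2 · 627, so s = 2 and d = 627.
x_0 = 2^627 mod 2509 = 957.
x_1 = 957^2 mod 2509 = 64.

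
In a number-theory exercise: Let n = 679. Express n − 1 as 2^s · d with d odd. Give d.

Halving: 678 → 339; 339 is odd.
So 678 = 2^1 · 339.

339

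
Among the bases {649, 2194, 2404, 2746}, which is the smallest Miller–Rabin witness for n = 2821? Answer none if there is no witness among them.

none

n − 1 = 2820 = 2^2 · 705, so s = 2 and d = 705.
Base 649: x_0 = 649^705 mod 2821 = 2820. x_0 = 2820 ≡ −1, so 649 is not a witness.
Base 2194: x_0 = 2194^705 mod 2821 = 2820. x_0 = 2820 ≡ −1, so 2194 is not a witness.
Base 2404: x_0 = 2404^705 mod 2821 = 2820. x_0 = 2820 ≡ −1, so 2404 is not a witness.
Base 2746: x_0 = 2746^705 mod 2821 = 1. x_0 = 1, so 2746 is not a witness.
No listed base is a witness for 2821.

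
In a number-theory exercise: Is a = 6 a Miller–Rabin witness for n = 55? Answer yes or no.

n − 1 = 54 = 2^1 · 27, so s = 1 and d = 27.
x_0 = 6^27 mod 55 = 41.
x_0 ∉ {1, 54} and s = 1, so 6 is a Miller–Rabin witness and 55 is composite.

yes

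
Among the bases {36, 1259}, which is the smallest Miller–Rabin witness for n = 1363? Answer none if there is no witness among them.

n − 1 = 1362 = 2^1 · 681, so s = 1 and d = 681.
Base 36: x_0 = 36^681 mod 1363 = 397. x_0 ∉ {1, 1362} and s = 1, so 36 is a Miller–Rabin witness and 1363 is composite.
Base 1259: x_0 = 1259^681 mod 1363 = 1085. x_0 ∉ {1, 1362} and s = 1, so 1259 is a Miller–Rabin witness and 1363 is composite.
The smallest witness among the given bases is 36.

36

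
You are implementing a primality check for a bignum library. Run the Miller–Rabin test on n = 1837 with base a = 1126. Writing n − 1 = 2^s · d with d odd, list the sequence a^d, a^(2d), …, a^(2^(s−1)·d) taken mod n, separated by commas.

300, 1824

n − 1 = 1836 = 2^2 · 459, so s = 2 and d = 459.
x_0 = 1126^459 mod 1837 = 300.
x_1 = 300^2 mod 1837 = 1824.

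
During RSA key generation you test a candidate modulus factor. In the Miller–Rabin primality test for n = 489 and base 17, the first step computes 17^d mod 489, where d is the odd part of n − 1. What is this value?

191

n − 1 = 488 = 2^3 · 61, so s = 3 and d = 61.
17^61 mod 489 = 191.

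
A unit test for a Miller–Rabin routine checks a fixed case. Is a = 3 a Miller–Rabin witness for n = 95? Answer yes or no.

yes

n − 1 = 94 = 2^1 · 47, so s = 1 and d = 47.
Repeated squaring mod 95: 3^1 ≡ 3, 3^2 ≡ 9, 3^4 ≡ 81, 3^8 ≡ 6, 3^16 ≡ 36, 3^32 ≡ 61.
47 = 32 + 8 + 4 + 2 + 1, so 3^47 ≡ 61·6·81·9·3 ≡ 67 (mod 95).
x_0 = 3^47 mod 95 = 67.
x_0 ∉ {1, 94} and s = 1, so 3 is a Miller–Rabin witness and 95 is composite.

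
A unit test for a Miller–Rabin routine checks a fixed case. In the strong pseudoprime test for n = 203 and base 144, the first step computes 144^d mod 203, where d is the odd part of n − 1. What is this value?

86

n − 1 = 202 = 2^1 · 101, so s = 1 and d = 101.
144^101 mod 203 = 86.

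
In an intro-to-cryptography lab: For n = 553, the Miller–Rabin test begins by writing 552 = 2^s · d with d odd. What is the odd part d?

Halving: 552 → 276 → 138 → 69; 69 is odd.
So 552 = 2^3 · 69.

69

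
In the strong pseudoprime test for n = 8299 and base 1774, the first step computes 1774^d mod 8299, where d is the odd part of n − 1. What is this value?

5176

n − 1 = 8298 = 2^1 · 4149, so s = 1 and d = 4149.
Repeated squaring mod 8299: 1774^1 ≡ 1774, 1774^2 ≡ 1755, 1774^4 ≡ 1096, 1774^8 ≡ 6160, 1774^16 ≡ 2572, 1774^32 ≡ 881, 1774^64 ≡ 4354, 1774^128 ≡ 2400, 1774^256 ≡ 494, 1774^512 ≡ 3365, 1774^1024 ≡ 3389, 1774^2048 ≡ 7804, 1774^4096 ≡ 4354.
4149 = 4096 + 32 + 16 + 4 + 1, so 1774^4149 ≡ 4354·881·2572·1096·1774 ≡ 5176 (mod 8299).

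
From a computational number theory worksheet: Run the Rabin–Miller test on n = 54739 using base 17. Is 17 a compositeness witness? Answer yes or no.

yes

n − 1 = 54738 = 2^1 · 27369, so s = 1 and d = 27369.
x_0 = 17^27369 mod 54739 = 32586.
x_0 ∉ {1, 54738} and s = 1, so 17 is a Miller–Rabin witness and 54739 is composite.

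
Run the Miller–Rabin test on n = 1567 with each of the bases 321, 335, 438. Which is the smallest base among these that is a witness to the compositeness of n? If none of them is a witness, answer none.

none

n − 1 = 1566 = 2^1 · 783, so s = 1 and d = 783.
Base 321: x_0 = 321^783 mod 1567 = 1. x_0 = 1, so 321 is not a witness.
Base 335: x_0 = 335^783 mod 1567 = 1. x_0 = 1, so 335 is not a witness.
Base 438: x_0 = 438^783 mod 1567 = 1. x_0 = 1, so 438 is not a witness.
No listed base is a witness for 1567.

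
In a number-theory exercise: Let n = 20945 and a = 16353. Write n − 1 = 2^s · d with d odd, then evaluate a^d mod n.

n − 1 = 20944 = 2^4 · 1309, so s = 4 and d = 1309.
16353^1309 mod 20945 = 15193.

15193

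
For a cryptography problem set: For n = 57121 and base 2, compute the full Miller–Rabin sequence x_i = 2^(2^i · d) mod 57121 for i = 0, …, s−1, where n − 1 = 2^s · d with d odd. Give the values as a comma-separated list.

46606, 36090, 15058, 30115, 3108

n − 1 = 57120 = 2^5 · 1785, so s = 5 and d = 1785.
x_0 = 2^1785 mod 57121 = 46606.
x_1 = 46606^2 mod 57121 = 36090.
x_2 = 36090^2 mod 57121 = 15058.
x_3 = 15058^2 mod 57121 = 30115.
x_4 = 30115^2 mod 57121 = 3108.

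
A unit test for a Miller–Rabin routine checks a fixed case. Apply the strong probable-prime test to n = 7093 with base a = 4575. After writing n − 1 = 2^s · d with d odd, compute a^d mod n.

n − 1 = 7092 = 2^2 · 1773, so s = 2 and d = 1773.
4575^1773 mod 7093 = 6456.

6456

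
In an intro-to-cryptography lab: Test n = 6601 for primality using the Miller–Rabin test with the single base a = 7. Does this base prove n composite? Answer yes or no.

n − 1 = 6600 = 2^3 · 825, so s = 3 and d = 825.
By repeated squaring, 7^825 ≡ 413 (mod 6601).
x_0 = 7^825 mod 6601 = 413.
x_0 is neither 1 nor 6600, so continue squaring.
x_1 = 413^2 mod 6601 = 5544.
x_2 = 5544^2 mod 6601 = 1680.
Reached i = s−1 = 2 without hitting −1: 7 is a Miller–Rabin witness and 6601 is composite.

yes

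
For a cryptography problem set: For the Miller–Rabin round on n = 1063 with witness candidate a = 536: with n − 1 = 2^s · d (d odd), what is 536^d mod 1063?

1

n − 1 = 1062 = 2^1 · 531, so s = 1 and d = 531.
536^531 mod 1063 = 1.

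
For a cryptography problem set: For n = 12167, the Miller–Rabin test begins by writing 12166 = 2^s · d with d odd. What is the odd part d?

6083

Halving: 12166 → 6083; 6083 is odd.
So 12166 = 2^1 · 6083.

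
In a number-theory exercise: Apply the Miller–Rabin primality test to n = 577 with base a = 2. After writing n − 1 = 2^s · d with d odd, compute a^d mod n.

512

n − 1 = 576 = 2^6 · 9, so s = 6 and d = 9.
2^9 mod 577 = 512.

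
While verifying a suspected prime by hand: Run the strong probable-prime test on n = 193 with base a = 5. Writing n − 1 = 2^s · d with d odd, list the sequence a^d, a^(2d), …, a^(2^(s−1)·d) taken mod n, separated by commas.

125, 185, 64, 43, 112, 192

n − 1 = 192 = 2^6 · 3, so s = 6 and d = 3.
x_0 = 5^3 mod 193 = 125.
x_1 = 125^2 mod 193 = 185.
x_2 = 185^2 mod 193 = 64.
x_3 = 64^2 mod 193 = 43.
x_4 = 43^2 mod 193 = 112.
x_5 = 112^2 mod 193 = 192.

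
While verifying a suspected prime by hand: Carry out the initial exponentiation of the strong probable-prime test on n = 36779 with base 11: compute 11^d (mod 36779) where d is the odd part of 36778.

1

n − 1 = 36778 = 2^1 · 18389, so s = 1 and d = 18389.
Repeated squaring mod 36779: 11^1 ≡ 11, 11^2 ≡ 121, 11^4 ≡ 14641, 11^8 ≡ 10869, 11^16 ≡ 1013, 11^32 ≡ 33136, 11^64 ≡ 31009, 11^128 ≡ 7905, 11^256 ≡ 1504, 11^512 ≡ 18497, 11^1024 ≡ 20751, 11^2048 ≡ 32248, 11^4096 ≡ 7279, 11^8192 ≡ 22081, 11^16384 ≡ 28137.
18389 = 16384 + 1024 + 512 + 256 + 128 + 64 + 16 + 4 + 1, so 11^18389 ≡ 28137·20751·18497·1504·7905·31009·1013·14641·11 ≡ 1 (mod 36779).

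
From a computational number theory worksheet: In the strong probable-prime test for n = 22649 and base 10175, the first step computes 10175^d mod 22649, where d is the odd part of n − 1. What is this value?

11594

n − 1 = 22648 = 2^3 · 2831, so s = 3 and d = 2831.
10175^2831 mod 22649 = 11594.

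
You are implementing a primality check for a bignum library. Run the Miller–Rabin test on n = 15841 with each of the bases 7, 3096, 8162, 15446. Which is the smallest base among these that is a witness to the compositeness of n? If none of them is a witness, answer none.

n − 1 = 15840 = 2^5 · 495, so s = 5 and d = 495.
Base 7: x_0 = 7^495 mod 15841 = 12432. x_0 is neither 1 nor 15840, so continue squaring. x_1 = 12432^2 mod 15841 = 9828. x_2 = 9828^2 mod 15841 = 7007. x_3 = 7007^2 mod 15841 = 6790. x_4 = 6790^2 mod 15841 = 6790. Reached i = s−1 = 4 without hitting −1: 7 is a Miller–Rabin witness and 15841 is composite.
Base 3096: x_0 = 3096^495 mod 15841 = 8989. x_0 is neither 1 nor 15840, so continue squaring. x_1 = 8989^2 mod 15841 = 13021. x_2 = 13021^2 mod 15841 = 218. x_3 = 218^2 mod 15841 = 1. x_3 = 1 but x_2 ≠ ±1, a nontrivial square root of 1 — 3096 is a witness and 15841 is composite.
Base 8162: x_0 = 8162^495 mod 15841 = 1365. x_0 is neither 1 nor 15840, so continue squaring. x_1 = 1365^2 mod 15841 = 9828. x_2 = 9828^2 mod 15841 = 7007. x_3 = 7007^2 mod 15841 = 6790. x_4 = 6790^2 mod 15841 = 6790. Reached i = s−1 = 4 without hitting −1: 8162 is a Miller–Rabin witness and 15841 is composite.
Base 15446: x_0 = 15446^495 mod 15841 = 9115. x_0 is neither 1 nor 15840, so continue squaring. x_1 = 9115^2 mod 15841 = 13021. x_2 = 13021^2 mod 15841 = 218. x_3 = 218^2 mod 15841 = 1. x_3 = 1 but x_2 ≠ ±1, a nontrivial square root of 1 — 15446 is a witness and 15841 is composite.
The smallest witness among the given bases is 7.

7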